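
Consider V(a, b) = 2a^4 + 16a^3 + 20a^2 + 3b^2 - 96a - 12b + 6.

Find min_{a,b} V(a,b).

-64

V(a,b) separates as P(a) + Q(b) + 6, so its minimum is min P + min Q + 6.
P'(a) = 8(a - 1)(a + 3)(a + 4) vanishes at a ∈ {-4, -3, 1}; Q'(b) = 6b - 12 vanishes at b ∈ {2}.
Local minima of P (where P''>0): P(-4)=192, P(1)=-58. Local minima of Q: Q(2)=-12.
So the global minimum of V is P(1) + Q(2) + 6 = -58 − 12 + 6 = -64, attained at (1, 2).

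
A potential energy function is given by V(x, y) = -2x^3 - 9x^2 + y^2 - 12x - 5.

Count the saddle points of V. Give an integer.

V separates as a function of x plus a function of y, so ∇V=0 decouples.
∂V/∂x = -6(x + 1)(x + 2) = 0 at x ∈ {-2, -1}; ∂V/∂y = 2y = 0 at y ∈ {0}.
The Hessian is diagonal: diag(V_xx, V_yy). Second derivatives: V_xx(-2)=6, V_xx(-1)=-6; V_yy(0)=2.
Saddle points occur where the two diagonal entries have opposite signs: (-1, 0). Count: 1.

1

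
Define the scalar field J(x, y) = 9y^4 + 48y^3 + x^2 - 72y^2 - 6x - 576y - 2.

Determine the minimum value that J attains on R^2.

J(x,y) separates as P(x) + Q(y) − 2, so its minimum is min P + min Q − 2.
P'(x) = 2x - 6 vanishes at x ∈ {3}; Q'(y) = 36(y - 2)(y + 2)(y + 4) vanishes at y ∈ {-4, -2, 2}.
Local minima of P (where P''>0): P(3)=-9. Local minima of Q: Q(-4)=384, Q(2)=-912.
So the global minimum of J is P(3) + Q(2) − 2 = -9 − 912 − 2 = -923, attained at (3, 2).

-923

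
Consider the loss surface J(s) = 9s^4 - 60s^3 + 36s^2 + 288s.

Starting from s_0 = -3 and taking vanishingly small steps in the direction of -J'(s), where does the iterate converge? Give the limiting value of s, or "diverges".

-1

J'(s) = 36(s - 4)(s - 2)(s + 1), so J'(-3) = -2520.
Gradient descent moves in the -J' direction, i.e. s is increasing.
The nearest critical point in that direction is s = -1, where J'' = 540 > 0 (a local minimum). The iterate converges there.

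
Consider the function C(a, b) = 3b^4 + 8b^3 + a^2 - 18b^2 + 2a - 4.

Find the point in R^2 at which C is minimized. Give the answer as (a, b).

(-1, -3)

C(a,b) separates as P(a) + Q(b) − 4, so its minimum is min P + min Q − 4.
P'(a) = 2a + 2 vanishes at a ∈ {-1}; Q'(b) = 12b(b - 1)(b + 3) vanishes at b ∈ {-3, 0, 1}.
Local minima of P (where P''>0): P(-1)=-1. Local minima of Q: Q(-3)=-135, Q(1)=-7.
So the global minimum of C is P(-1) + Q(-3) − 4 = -1 − 135 − 4 = -140, attained at (-1, -3).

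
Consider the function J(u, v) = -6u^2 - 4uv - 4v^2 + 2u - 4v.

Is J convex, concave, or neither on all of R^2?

J is quadratic, so its Hessian is the constant matrix H = [[-12, -4], [-4, -8]].
det(H) = 80, tr(H) = -20.
det(H) > 0 and tr(H) < 0, so H is negative definite everywhere: concave.

concave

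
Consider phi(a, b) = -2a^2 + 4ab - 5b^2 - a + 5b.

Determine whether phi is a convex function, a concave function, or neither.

phi is quadratic, so its Hessian is the constant matrix H = [[-4, 4], [4, -10]].
det(H) = 24, tr(H) = -14.
det(H) > 0 and tr(H) < 0, so H is negative definite everywhere: concave.

concave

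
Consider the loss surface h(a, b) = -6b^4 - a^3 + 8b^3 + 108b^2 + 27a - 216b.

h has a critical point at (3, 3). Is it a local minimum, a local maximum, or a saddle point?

The mixed partial ∂²h/∂a∂b is 0, so the Hessian at any point is diag(h_aa, h_bb) = diag(-6a, 24(-3b^2 + 2b + 9)).
At (3, 3): H = diag(-18, -288).
Both eigenvalues are negative, so H is negative definite: a local maximum.

local maximum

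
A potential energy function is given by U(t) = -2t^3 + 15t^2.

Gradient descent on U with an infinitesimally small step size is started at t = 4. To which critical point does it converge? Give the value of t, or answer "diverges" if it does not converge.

0

U'(t) = -6t(t - 5), so U'(4) = 24.
Gradient descent moves in the -U' direction, i.e. t is decreasing.
The nearest critical point in that direction is t = 0, where U'' = 30 > 0 (a local minimum). The iterate converges there.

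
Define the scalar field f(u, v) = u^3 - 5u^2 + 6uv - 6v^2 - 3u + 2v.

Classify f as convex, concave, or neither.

neither

The term u^3 is cubic, so the Hessian is not constant.
∂²f/∂u² = 6u - 10, which takes both signs as u varies (negative for sufficiently negative u). A diagonal entry of the Hessian changing sign means the Hessian is neither positive- nor negative-semidefinite on all of R^2.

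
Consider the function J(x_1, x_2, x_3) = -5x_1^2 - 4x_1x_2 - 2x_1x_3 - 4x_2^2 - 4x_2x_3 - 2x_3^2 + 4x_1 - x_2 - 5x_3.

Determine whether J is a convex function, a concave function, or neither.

J is quadratic, so its Hessian is the constant matrix H = [[-10, -4, -2], [-4, -8, -4], [-2, -4, -4]].
Leading principal minors: -10, 64, -128.
Signs alternate −, +, − ⇒ H ≺ 0 ⇒ concave.

concave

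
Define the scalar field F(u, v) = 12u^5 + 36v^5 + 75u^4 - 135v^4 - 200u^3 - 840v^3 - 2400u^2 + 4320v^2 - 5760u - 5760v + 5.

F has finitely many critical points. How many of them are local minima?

F separates as a function of u plus a function of v, so ∇F=0 decouples.
∂F/∂u = 60(u - 4)(u + 2)(u + 3)(u + 4) = 0 at u ∈ {-4, -3, -2, 4}; ∂F/∂v = 180(v - 4)(v - 2)(v - 1)(v + 4) = 0 at v ∈ {-4, 1, 2, 4}.
The Hessian is diagonal: diag(F_uu, F_vv). Second derivatives: F_uu(-4)=-960, F_uu(-3)=420, F_uu(-2)=-720, F_uu(4)=20160; F_vv(-4)=-43200, F_vv(1)=2700, F_vv(2)=-2160, F_vv(4)=8640.
Local minima occur where both diagonal entries positive: (-3, 1), (-3, 4), (4, 1), (4, 4). Count: 4.

4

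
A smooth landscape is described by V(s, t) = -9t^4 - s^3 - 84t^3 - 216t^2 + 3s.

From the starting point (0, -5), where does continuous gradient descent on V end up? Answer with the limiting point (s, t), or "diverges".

V is separable, so gradient descent decouples: s follows -∂V/∂s, t follows -∂V/∂t.
∂V/∂s = -3(s - 1)(s + 1); at s=0 this is 3, so s decreases.
∂V/∂t = -36t(t + 3)(t + 4); at t=-5 this is 360, so t decreases.
The t-coordinate has no critical point in that direction and runs off to infinity.

diverges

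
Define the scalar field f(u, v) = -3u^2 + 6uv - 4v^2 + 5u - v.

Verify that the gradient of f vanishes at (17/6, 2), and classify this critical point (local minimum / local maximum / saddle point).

local maximum

∇f = (-6u + 6v + 5, 6u - 8v - 1); substituting (17/6, 2) gives ∇f = (0, 0), so (17/6, 2) is indeed a critical point.
The Hessian of f is constant: H = [[-6, 6], [6, -8]].
det(H) = (-6)·(-8) − 6² = 12.
det(H) > 0 and tr(H) = -14 < 0, so H is negative definite and the point is a local maximum.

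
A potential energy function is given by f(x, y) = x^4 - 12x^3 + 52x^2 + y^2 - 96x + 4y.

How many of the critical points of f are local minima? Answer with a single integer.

2

f separates as a function of x plus a function of y, so ∇f=0 decouples.
∂f/∂x = 4(x - 4)(x - 3)(x - 2) = 0 at x ∈ {2, 3, 4}; ∂f/∂y = 2(y + 2) = 0 at y ∈ {-2}.
The Hessian is diagonal: diag(f_xx, f_yy). Second derivatives: f_xx(2)=8, f_xx(3)=-4, f_xx(4)=8; f_yy(-2)=2.
Local minima occur where both diagonal entries positive: (2, -2), (4, -2). Count: 2.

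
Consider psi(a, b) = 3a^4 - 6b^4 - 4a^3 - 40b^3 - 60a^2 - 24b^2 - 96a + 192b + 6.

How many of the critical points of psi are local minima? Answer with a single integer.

2

psi separates as a function of a plus a function of b, so ∇psi=0 decouples.
∂psi/∂a = 12(a - 4)(a + 1)(a + 2) = 0 at a ∈ {-2, -1, 4}; ∂psi/∂b = -24(b - 1)(b + 2)(b + 4) = 0 at b ∈ {-4, -2, 1}.
The Hessian is diagonal: diag(psi_aa, psi_bb). Second derivatives: psi_aa(-2)=72, psi_aa(-1)=-60, psi_aa(4)=360; psi_bb(-4)=-240, psi_bb(-2)=144, psi_bb(1)=-360.
Local minima occur where both diagonal entries positive: (-2, -2), (4, -2). Count: 2.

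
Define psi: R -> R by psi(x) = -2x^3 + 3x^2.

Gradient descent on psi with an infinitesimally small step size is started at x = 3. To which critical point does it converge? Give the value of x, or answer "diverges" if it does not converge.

psi'(x) = -6x(x - 1), so psi'(3) = -36.
Gradient descent moves in the -psi' direction, i.e. x is increasing.
There is no critical point above x=3, and psi' keeps the same sign, so the iterate runs off to +∞.

diverges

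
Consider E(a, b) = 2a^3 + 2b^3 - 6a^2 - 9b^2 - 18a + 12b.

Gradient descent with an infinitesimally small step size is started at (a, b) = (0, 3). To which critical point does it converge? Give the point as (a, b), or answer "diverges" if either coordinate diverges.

(3, 2)

E is separable, so gradient descent decouples: a follows -∂E/∂a, b follows -∂E/∂b.
∂E/∂a = 6(a - 3)(a + 1); at a=0 this is -18, so a increases.
∂E/∂b = 6(b - 2)(b - 1); at b=3 this is 12, so b decreases.
a converges to its nearest critical value 3 (a local min of the a-part); b converges to 2. The iterate converges to (3, 2).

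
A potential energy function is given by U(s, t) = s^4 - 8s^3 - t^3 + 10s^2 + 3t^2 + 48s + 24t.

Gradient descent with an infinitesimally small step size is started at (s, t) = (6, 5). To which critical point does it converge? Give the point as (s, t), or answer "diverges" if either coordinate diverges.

diverges

U is separable, so gradient descent decouples: s follows -∂U/∂s, t follows -∂U/∂t.
∂U/∂s = 4(s - 4)(s - 3)(s + 1); at s=6 this is 168, so s decreases.
∂U/∂t = -3(t - 4)(t + 2); at t=5 this is -21, so t increases.
The t-coordinate has no critical point in that direction and runs off to infinity.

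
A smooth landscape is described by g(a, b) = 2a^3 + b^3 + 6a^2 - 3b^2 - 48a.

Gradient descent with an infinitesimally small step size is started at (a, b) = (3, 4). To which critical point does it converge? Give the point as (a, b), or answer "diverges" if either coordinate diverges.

(2, 2)

g is separable, so gradient descent decouples: a follows -∂g/∂a, b follows -∂g/∂b.
∂g/∂a = 6(a - 2)(a + 4); at a=3 this is 42, so a decreases.
∂g/∂b = 3b(b - 2); at b=4 this is 24, so b decreases.
a converges to its nearest critical value 2 (a local min of the a-part); b converges to 2. The iterate converges to (2, 2).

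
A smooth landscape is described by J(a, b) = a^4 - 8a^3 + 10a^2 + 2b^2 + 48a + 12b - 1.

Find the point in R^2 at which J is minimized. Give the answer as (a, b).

J(a,b) separates as P(a) + Q(b) − 1, so its minimum is min P + min Q − 1.
P'(a) = 4(a - 4)(a - 3)(a + 1) vanishes at a ∈ {-1, 3, 4}; Q'(b) = 4b + 12 vanishes at b ∈ {-3}.
Local minima of P (where P''>0): P(-1)=-29, P(4)=96. Local minima of Q: Q(-3)=-18.
So the global minimum of J is P(-1) + Q(-3) − 1 = -29 − 18 − 1 = -48, attained at (-1, -3).

(-1, -3)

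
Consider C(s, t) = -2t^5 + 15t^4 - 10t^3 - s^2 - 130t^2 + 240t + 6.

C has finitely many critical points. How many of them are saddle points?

2

C separates as a function of s plus a function of t, so ∇C=0 decouples.
∂C/∂s = -2s = 0 at s ∈ {0}; ∂C/∂t = -10(t - 4)(t - 3)(t - 1)(t + 2) = 0 at t ∈ {-2, 1, 3, 4}.
The Hessian is diagonal: diag(C_ss, C_tt). Second derivatives: C_ss(0)=-2; C_tt(-2)=900, C_tt(1)=-180, C_tt(3)=100, C_tt(4)=-180.
Saddle points occur where the two diagonal entries have opposite signs: (0, -2), (0, 3). Count: 2.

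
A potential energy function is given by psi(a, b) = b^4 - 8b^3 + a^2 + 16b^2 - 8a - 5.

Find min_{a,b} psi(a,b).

psi(a,b) separates as P(a) + Q(b) − 5, so its minimum is min P + min Q − 5.
P'(a) = 2a - 8 vanishes at a ∈ {4}; Q'(b) = 4b(b - 4)(b - 2) vanishes at b ∈ {0, 2, 4}.
Local minima of P (where P''>0): P(4)=-16. Local minima of Q: Q(0)=0, Q(4)=0.
So the global minimum of psi is P(4) + Q(0) − 5 = -16 + 0 − 5 = -21, attained at (4, 0).

-21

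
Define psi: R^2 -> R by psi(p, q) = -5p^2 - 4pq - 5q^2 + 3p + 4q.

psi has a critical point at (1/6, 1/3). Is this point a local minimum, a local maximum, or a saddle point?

The Hessian of psi is constant: H = [[-10, -4], [-4, -10]].
det(H) = (-10)·(-10) − (-4)² = 84.
det(H) > 0 and tr(H) = -20 < 0, so H is negative definite and the point is a local maximum.

local maximum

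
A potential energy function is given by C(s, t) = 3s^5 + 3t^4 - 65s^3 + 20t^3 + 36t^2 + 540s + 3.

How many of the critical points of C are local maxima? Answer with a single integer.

2

C separates as a function of s plus a function of t, so ∇C=0 decouples.
∂C/∂s = 15(s - 3)(s - 2)(s + 2)(s + 3) = 0 at s ∈ {-3, -2, 2, 3}; ∂C/∂t = 12t(t + 2)(t + 3) = 0 at t ∈ {-3, -2, 0}.
The Hessian is diagonal: diag(C_ss, C_tt). Second derivatives: C_ss(-3)=-450, C_ss(-2)=300, C_ss(2)=-300, C_ss(3)=450; C_tt(-3)=36, C_tt(-2)=-24, C_tt(0)=72.
Local maxima occur where both diagonal entries negative: (-3, -2), (2, -2). Count: 2.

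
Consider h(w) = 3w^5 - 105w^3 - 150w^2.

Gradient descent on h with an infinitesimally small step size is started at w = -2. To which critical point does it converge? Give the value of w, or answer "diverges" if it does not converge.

-1

h'(w) = 15w(w - 5)(w + 1)(w + 4), so h'(-2) = -420.
Gradient descent moves in the -h' direction, i.e. w is increasing.
The nearest critical point in that direction is w = -1, where h'' = 270 > 0 (a local minimum). The iterate converges there.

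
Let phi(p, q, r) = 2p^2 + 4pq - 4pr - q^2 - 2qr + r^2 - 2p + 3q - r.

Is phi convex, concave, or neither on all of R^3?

neither

phi is quadratic, so its Hessian is the constant matrix H = [[4, 4, -4], [4, -2, -2], [-4, -2, 2]].
Leading principal minors: 4, -24, 32.
Neither pattern holds ⇒ H is indefinite ⇒ neither convex nor concave.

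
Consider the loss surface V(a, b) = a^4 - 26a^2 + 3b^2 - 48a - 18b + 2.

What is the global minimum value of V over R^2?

V(a,b) separates as P(a) + Q(b) + 2, so its minimum is min P + min Q + 2.
P'(a) = 4(a - 4)(a + 1)(a + 3) vanishes at a ∈ {-3, -1, 4}; Q'(b) = 6b - 18 vanishes at b ∈ {3}.
Local minima of P (where P''>0): P(-3)=-9, P(4)=-352. Local minima of Q: Q(3)=-27.
So the global minimum of V is P(4) + Q(3) + 2 = -352 − 27 + 2 = -377, attained at (4, 3).

-377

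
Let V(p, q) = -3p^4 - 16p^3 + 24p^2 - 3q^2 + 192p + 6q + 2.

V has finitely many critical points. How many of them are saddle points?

V separates as a function of p plus a function of q, so ∇V=0 decouples.
∂V/∂p = -12(p - 2)(p + 2)(p + 4) = 0 at p ∈ {-4, -2, 2}; ∂V/∂q = -6(q - 1) = 0 at q ∈ {1}.
The Hessian is diagonal: diag(V_pp, V_qq). Second derivatives: V_pp(-4)=-144, V_pp(-2)=96, V_pp(2)=-288; V_qq(1)=-6.
Saddle points occur where the two diagonal entries have opposite signs: (-2, 1). Count: 1.

1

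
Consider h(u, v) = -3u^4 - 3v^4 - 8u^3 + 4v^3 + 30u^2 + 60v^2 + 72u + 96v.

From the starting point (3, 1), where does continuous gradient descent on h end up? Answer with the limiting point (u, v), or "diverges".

h is separable, so gradient descent decouples: u follows -∂h/∂u, v follows -∂h/∂v.
∂h/∂u = -12(u - 2)(u + 1)(u + 3); at u=3 this is -288, so u increases.
∂h/∂v = -12(v - 4)(v + 1)(v + 2); at v=1 this is 216, so v decreases.
The u-coordinate has no critical point in that direction and runs off to infinity.

diverges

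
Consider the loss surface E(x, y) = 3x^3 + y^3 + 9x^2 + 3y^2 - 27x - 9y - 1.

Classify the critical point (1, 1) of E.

local minimum

The mixed partial ∂²E/∂x∂y is 0, so the Hessian at any point is diag(E_xx, E_yy) = diag(18(x + 1), 6(y + 1)).
At (1, 1): H = diag(36, 12).
Both eigenvalues are positive, so H is positive definite: a local minimum.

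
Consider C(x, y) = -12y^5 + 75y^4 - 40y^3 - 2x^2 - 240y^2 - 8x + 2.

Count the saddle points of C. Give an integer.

C separates as a function of x plus a function of y, so ∇C=0 decouples.
∂C/∂x = -4(x + 2) = 0 at x ∈ {-2}; ∂C/∂y = -60y(y - 4)(y - 2)(y + 1) = 0 at y ∈ {-1, 0, 2, 4}.
The Hessian is diagonal: diag(C_xx, C_yy). Second derivatives: C_xx(-2)=-4; C_yy(-1)=900, C_yy(0)=-480, C_yy(2)=720, C_yy(4)=-2400.
Saddle points occur where the two diagonal entries have opposite signs: (-2, -1), (-2, 2). Count: 2.

2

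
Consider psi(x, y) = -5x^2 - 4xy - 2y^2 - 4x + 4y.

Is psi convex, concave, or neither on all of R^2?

concave

psi is quadratic, so its Hessian is the constant matrix H = [[-10, -4], [-4, -4]].
det(H) = 24, tr(H) = -14.
det(H) > 0 and tr(H) < 0, so H is negative definite everywhere: concave.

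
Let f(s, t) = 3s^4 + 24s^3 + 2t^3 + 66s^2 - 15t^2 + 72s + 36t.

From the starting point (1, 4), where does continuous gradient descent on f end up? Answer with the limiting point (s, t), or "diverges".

f is separable, so gradient descent decouples: s follows -∂f/∂s, t follows -∂f/∂t.
∂f/∂s = 12(s + 1)(s + 2)(s + 3); at s=1 this is 288, so s decreases.
∂f/∂t = 6(t - 3)(t - 2); at t=4 this is 12, so t decreases.
s converges to its nearest critical value -1 (a local min of the s-part); t converges to 3. The iterate converges to (-1, 3).

(-1, 3)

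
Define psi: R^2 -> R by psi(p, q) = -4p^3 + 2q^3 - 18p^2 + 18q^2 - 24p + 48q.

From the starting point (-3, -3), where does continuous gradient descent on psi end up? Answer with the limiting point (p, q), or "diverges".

psi is separable, so gradient descent decouples: p follows -∂psi/∂p, q follows -∂psi/∂q.
∂psi/∂p = -12(p + 1)(p + 2); at p=-3 this is -24, so p increases.
∂psi/∂q = 6(q + 2)(q + 4); at q=-3 this is -6, so q increases.
p converges to its nearest critical value -2 (a local min of the p-part); q converges to -2. The iterate converges to (-2, -2).

(-2, -2)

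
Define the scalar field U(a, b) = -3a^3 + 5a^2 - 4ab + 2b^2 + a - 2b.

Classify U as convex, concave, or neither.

The term -3a^3 is cubic, so the Hessian is not constant.
∂²U/∂a² = -18a + 10, which takes both signs as a varies (negative for sufficiently large a). A diagonal entry of the Hessian changing sign means the Hessian is neither positive- nor negative-semidefinite on all of R^2.

neither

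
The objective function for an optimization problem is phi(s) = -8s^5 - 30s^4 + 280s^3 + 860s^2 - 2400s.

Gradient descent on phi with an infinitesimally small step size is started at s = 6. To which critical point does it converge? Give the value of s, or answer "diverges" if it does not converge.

phi'(s) = -40(s - 4)(s - 1)(s + 3)(s + 5), so phi'(6) = -39600.
Gradient descent moves in the -phi' direction, i.e. s is increasing.
There is no critical point above s=6, and phi' keeps the same sign, so the iterate runs off to +∞.

diverges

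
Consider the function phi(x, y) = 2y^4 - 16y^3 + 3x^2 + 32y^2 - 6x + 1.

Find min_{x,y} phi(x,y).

phi(x,y) separates as P(x) + Q(y) + 1, so its minimum is min P + min Q + 1.
P'(x) = 6x - 6 vanishes at x ∈ {1}; Q'(y) = 8y(y - 4)(y - 2) vanishes at y ∈ {0, 2, 4}.
Local minima of P (where P''>0): P(1)=-3. Local minima of Q: Q(0)=0, Q(4)=0.
So the global minimum of phi is P(1) + Q(0) + 1 = -3 + 0 + 1 = -2, attained at (1, 0).

-2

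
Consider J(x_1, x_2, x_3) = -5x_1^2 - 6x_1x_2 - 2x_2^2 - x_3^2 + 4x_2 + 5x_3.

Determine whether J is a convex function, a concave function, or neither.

concave

J is quadratic, so its Hessian is the constant matrix H = [[-10, -6, 0], [-6, -4, 0], [0, 0, -2]].
Leading principal minors: -10, 4, -8.
Signs alternate −, +, − ⇒ H ≺ 0 ⇒ concave.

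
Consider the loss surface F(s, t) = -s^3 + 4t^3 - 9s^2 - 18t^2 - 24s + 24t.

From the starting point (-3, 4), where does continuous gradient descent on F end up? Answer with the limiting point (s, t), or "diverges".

F is separable, so gradient descent decouples: s follows -∂F/∂s, t follows -∂F/∂t.
∂F/∂s = -3(s + 2)(s + 4); at s=-3 this is 3, so s decreases.
∂F/∂t = 12(t - 2)(t - 1); at t=4 this is 72, so t decreases.
s converges to its nearest critical value -4 (a local min of the s-part); t converges to 2. The iterate converges to (-4, 2).

(-4, 2)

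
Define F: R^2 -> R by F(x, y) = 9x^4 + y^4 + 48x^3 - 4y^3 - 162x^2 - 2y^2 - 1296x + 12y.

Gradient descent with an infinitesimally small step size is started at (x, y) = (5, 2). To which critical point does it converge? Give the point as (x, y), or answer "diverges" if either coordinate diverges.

F is separable, so gradient descent decouples: x follows -∂F/∂x, y follows -∂F/∂y.
∂F/∂x = 36(x - 3)(x + 3)(x + 4); at x=5 this is 5184, so x decreases.
∂F/∂y = 4(y - 3)(y - 1)(y + 1); at y=2 this is -12, so y increases.
x converges to its nearest critical value 3 (a local min of the x-part); y converges to 3. The iterate converges to (3, 3).

(3, 3)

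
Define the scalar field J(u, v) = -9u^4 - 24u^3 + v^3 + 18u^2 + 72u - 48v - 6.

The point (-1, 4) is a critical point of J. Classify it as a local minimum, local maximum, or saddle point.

local minimum

The mixed partial ∂²J/∂u∂v is 0, so the Hessian at any point is diag(J_uu, J_vv) = diag(36(-3u^2 - 4u + 1), 6v).
At (-1, 4): H = diag(72, 24).
Both eigenvalues are positive, so H is positive definite: a local minimum.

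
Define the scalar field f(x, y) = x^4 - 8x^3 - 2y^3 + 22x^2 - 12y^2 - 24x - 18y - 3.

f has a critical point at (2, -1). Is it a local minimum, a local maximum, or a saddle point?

local maximum

The mixed partial ∂²f/∂x∂y is 0, so the Hessian at any point is diag(f_xx, f_yy) = diag(4(3x^2 - 12x + 11), -12(y + 2)).
At (2, -1): H = diag(-4, -12).
Both eigenvalues are negative, so H is negative definite: a local maximum.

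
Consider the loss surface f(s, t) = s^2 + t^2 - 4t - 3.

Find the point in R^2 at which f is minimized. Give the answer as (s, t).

(0, 2)

f(s,t) separates as P(s) + Q(t) − 3, so its minimum is min P + min Q − 3.
P'(s) = 2s vanishes at s ∈ {0}; Q'(t) = 2(t - 2) vanishes at t ∈ {2}.
Local minima of P (where P''>0): P(0)=0. Local minima of Q: Q(2)=-4.
So the global minimum of f is P(0) + Q(2) − 3 = 0 − 4 − 3 = -7, attained at (0, 2).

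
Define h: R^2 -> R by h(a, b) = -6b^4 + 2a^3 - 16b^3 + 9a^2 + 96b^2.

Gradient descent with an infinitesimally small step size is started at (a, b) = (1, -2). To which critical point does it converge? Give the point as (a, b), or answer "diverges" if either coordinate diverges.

(0, 0)

h is separable, so gradient descent decouples: a follows -∂h/∂a, b follows -∂h/∂b.
∂h/∂a = 6a(a + 3); at a=1 this is 24, so a decreases.
∂h/∂b = -24b(b - 2)(b + 4); at b=-2 this is -384, so b increases.
a converges to its nearest critical value 0 (a local min of the a-part); b converges to 0. The iterate converges to (0, 0).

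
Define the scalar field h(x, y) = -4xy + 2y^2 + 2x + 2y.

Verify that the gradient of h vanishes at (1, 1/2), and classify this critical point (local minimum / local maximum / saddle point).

∇h = (-4y + 2, -4x + 4y + 2); substituting (1, 1/2) gives ∇h = (0, 0), so (1, 1/2) is indeed a critical point.
The Hessian of h is constant: H = [[0, -4], [-4, 4]].
det(H) = 0·4 − (-4)² = -16.
Since det(H) < 0, H is indefinite and the critical point is a saddle point.

saddle point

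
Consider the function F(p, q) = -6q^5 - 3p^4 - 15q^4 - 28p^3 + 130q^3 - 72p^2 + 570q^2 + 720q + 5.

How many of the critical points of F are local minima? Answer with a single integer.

F separates as a function of p plus a function of q, so ∇F=0 decouples.
∂F/∂p = -12p(p + 3)(p + 4) = 0 at p ∈ {-4, -3, 0}; ∂F/∂q = -30(q - 4)(q + 1)(q + 2)(q + 3) = 0 at q ∈ {-3, -2, -1, 4}.
The Hessian is diagonal: diag(F_pp, F_qq). Second derivatives: F_pp(-4)=-48, F_pp(-3)=36, F_pp(0)=-144; F_qq(-3)=420, F_qq(-2)=-180, F_qq(-1)=300, F_qq(4)=-6300.
Local minima occur where both diagonal entries positive: (-3, -3), (-3, -1). Count: 2.

2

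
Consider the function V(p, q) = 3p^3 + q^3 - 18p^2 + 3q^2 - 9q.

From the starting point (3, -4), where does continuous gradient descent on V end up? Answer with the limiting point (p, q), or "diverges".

diverges

V is separable, so gradient descent decouples: p follows -∂V/∂p, q follows -∂V/∂q.
∂V/∂p = 9p(p - 4); at p=3 this is -27, so p increases.
∂V/∂q = 3(q - 1)(q + 3); at q=-4 this is 15, so q decreases.
The q-coordinate has no critical point in that direction and runs off to infinity.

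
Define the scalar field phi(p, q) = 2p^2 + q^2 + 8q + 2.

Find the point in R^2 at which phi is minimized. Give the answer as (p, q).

(0, -4)

phi(p,q) separates as A(p) + B(q) + 2, so its minimum is min A + min B + 2.
A'(p) = 4p vanishes at p ∈ {0}; B'(q) = 2q + 8 vanishes at q ∈ {-4}.
Local minima of A (where A''>0): A(0)=0. Local minima of B: B(-4)=-16.
So the global minimum of phi is A(0) + B(-4) + 2 = 0 − 16 + 2 = -14, attained at (0, -4).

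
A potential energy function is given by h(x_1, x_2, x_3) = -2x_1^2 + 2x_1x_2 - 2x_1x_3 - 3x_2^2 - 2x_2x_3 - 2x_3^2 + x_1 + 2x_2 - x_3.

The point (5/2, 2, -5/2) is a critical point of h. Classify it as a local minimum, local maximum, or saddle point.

local maximum

The Hessian is constant: H = [[-4, 2, -2], [2, -6, -2], [-2, -2, -4]].
Leading principal minors: Δ₁ = -4, Δ₂ = 20, Δ₃ = -24.
The minors alternate sign starting negative (−, +, −), so H is negative definite: a local maximum.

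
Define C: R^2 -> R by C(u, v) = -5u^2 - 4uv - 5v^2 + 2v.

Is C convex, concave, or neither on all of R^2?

C is quadratic, so its Hessian is the constant matrix H = [[-10, -4], [-4, -10]].
det(H) = 84, tr(H) = -20.
det(H) > 0 and tr(H) < 0, so H is negative definite everywhere: concave.

concave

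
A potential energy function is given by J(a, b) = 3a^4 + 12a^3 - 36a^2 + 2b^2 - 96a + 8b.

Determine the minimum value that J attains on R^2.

-200

J(a,b) separates as P(a) + Q(b), so its minimum is min P + min Q.
P'(a) = 12(a - 2)(a + 1)(a + 4) vanishes at a ∈ {-4, -1, 2}; Q'(b) = 4b + 8 vanishes at b ∈ {-2}.
Local minima of P (where P''>0): P(-4)=-192, P(2)=-192. Local minima of Q: Q(-2)=-8.
So the global minimum of J is P(-4) + Q(-2) = -192 − 8 = -200, attained at (-4, -2).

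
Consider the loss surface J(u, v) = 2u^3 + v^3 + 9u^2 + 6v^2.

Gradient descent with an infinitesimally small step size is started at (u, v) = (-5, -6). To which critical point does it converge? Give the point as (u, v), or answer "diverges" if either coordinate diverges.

diverges

J is separable, so gradient descent decouples: u follows -∂J/∂u, v follows -∂J/∂v.
∂J/∂u = 6u(u + 3); at u=-5 this is 60, so u decreases.
∂J/∂v = 3v(v + 4); at v=-6 this is 36, so v decreases.
The u-coordinate has no critical point in that direction and runs off to infinity.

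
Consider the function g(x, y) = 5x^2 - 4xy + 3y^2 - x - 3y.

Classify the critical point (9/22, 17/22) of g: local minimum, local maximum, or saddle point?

local minimum

The Hessian of g is constant: H = [[10, -4], [-4, 6]].
det(H) = 10·6 − (-4)² = 44.
det(H) > 0 and tr(H) = 16 > 0, so H is positive definite and the point is a local minimum.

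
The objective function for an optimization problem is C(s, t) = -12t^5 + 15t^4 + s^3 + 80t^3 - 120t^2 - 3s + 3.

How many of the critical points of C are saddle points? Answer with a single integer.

4

C separates as a function of s plus a function of t, so ∇C=0 decouples.
∂C/∂s = 3(s - 1)(s + 1) = 0 at s ∈ {-1, 1}; ∂C/∂t = -60t(t - 2)(t - 1)(t + 2) = 0 at t ∈ {-2, 0, 1, 2}.
The Hessian is diagonal: diag(C_ss, C_tt). Second derivatives: C_ss(-1)=-6, C_ss(1)=6; C_tt(-2)=1440, C_tt(0)=-240, C_tt(1)=180, C_tt(2)=-480.
Saddle points occur where the two diagonal entries have opposite signs: (-1, -2), (-1, 1), (1, 0), (1, 2). Count: 4.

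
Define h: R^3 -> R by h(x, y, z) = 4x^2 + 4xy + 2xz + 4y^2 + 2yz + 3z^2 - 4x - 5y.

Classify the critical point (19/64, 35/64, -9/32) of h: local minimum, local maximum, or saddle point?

local minimum

The Hessian is constant: H = [[8, 4, 2], [4, 8, 2], [2, 2, 6]].
Leading principal minors: Δ₁ = 8, Δ₂ = 48, Δ₃ = 256.
All leading minors are positive, so H is positive definite: a local minimum.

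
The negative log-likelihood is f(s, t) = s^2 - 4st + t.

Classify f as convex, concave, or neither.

neither

f is quadratic, so its Hessian is the constant matrix H = [[2, -4], [-4, 0]].
det(H) = -16, tr(H) = 2.
det(H) < 0, so H is indefinite: neither convex nor concave.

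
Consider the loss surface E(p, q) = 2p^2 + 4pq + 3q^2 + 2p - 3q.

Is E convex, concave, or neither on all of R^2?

E is quadratic, so its Hessian is the constant matrix H = [[4, 4], [4, 6]].
det(H) = 8, tr(H) = 10.
det(H) > 0 and tr(H) > 0, so H is positive definite everywhere: convex.

convex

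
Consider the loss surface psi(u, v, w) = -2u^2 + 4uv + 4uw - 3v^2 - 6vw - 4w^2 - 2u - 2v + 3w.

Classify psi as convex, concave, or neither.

psi is quadratic, so its Hessian is the constant matrix H = [[-4, 4, 4], [4, -6, -6], [4, -6, -8]].
Leading principal minors: -4, 8, -16.
Signs alternate −, +, − ⇒ H ≺ 0 ⇒ concave.

concave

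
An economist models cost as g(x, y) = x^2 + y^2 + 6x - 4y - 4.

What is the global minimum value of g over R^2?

-17

g(x,y) separates as P(x) + Q(y) − 4, so its minimum is min P + min Q − 4.
P'(x) = 2x + 6 vanishes at x ∈ {-3}; Q'(y) = 2y - 4 vanishes at y ∈ {2}.
Local minima of P (where P''>0): P(-3)=-9. Local minima of Q: Q(2)=-4.
So the global minimum of g is P(-3) + Q(2) − 4 = -9 − 4 − 4 = -17, attained at (-3, 2).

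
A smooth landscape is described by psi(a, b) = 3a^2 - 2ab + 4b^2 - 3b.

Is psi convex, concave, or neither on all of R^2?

psi is quadratic, so its Hessian is the constant matrix H = [[6, -2], [-2, 8]].
det(H) = 44, tr(H) = 14.
det(H) > 0 and tr(H) > 0, so H is positive definite everywhere: convex.

convex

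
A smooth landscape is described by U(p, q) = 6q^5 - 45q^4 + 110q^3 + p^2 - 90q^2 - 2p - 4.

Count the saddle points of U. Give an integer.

2

U separates as a function of p plus a function of q, so ∇U=0 decouples.
∂U/∂p = 2(p - 1) = 0 at p ∈ {1}; ∂U/∂q = 30q(q - 3)(q - 2)(q - 1) = 0 at q ∈ {0, 1, 2, 3}.
The Hessian is diagonal: diag(U_pp, U_qq). Second derivatives: U_pp(1)=2; U_qq(0)=-180, U_qq(1)=60, U_qq(2)=-60, U_qq(3)=180.
Saddle points occur where the two diagonal entries have opposite signs: (1, 0), (1, 2). Count: 2.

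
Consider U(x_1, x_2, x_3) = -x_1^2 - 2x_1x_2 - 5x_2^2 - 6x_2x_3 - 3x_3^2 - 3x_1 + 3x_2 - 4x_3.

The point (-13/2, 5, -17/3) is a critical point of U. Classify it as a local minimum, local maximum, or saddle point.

local maximum

The Hessian is constant: H = [[-2, -2, 0], [-2, -10, -6], [0, -6, -6]].
Leading principal minors: Δ₁ = -2, Δ₂ = 16, Δ₃ = -24.
The minors alternate sign starting negative (−, +, −), so H is negative definite: a local maximum.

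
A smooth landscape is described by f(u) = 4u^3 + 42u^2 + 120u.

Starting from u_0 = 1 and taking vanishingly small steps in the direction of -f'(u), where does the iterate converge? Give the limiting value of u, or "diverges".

-2

f'(u) = 12(u + 2)(u + 5), so f'(1) = 216.
Gradient descent moves in the -f' direction, i.e. u is decreasing.
The nearest critical point in that direction is u = -2, where f'' = 36 > 0 (a local minimum). The iterate converges there.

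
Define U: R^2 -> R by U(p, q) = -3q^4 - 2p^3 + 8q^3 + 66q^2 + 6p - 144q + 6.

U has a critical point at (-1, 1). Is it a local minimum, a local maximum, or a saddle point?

local minimum

The mixed partial ∂²U/∂p∂q is 0, so the Hessian at any point is diag(U_pp, U_qq) = diag(-12p, 12(-3q^2 + 4q + 11)).
At (-1, 1): H = diag(12, 144).
Both eigenvalues are positive, so H is positive definite: a local minimum.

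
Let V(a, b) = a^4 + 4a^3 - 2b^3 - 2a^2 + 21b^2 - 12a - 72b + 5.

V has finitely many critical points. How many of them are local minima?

2

V separates as a function of a plus a function of b, so ∇V=0 decouples.
∂V/∂a = 4(a - 1)(a + 1)(a + 3) = 0 at a ∈ {-3, -1, 1}; ∂V/∂b = -6(b - 4)(b - 3) = 0 at b ∈ {3, 4}.
The Hessian is diagonal: diag(V_aa, V_bb). Second derivatives: V_aa(-3)=32, V_aa(-1)=-16, V_aa(1)=32; V_bb(3)=6, V_bb(4)=-6.
Local minima occur where both diagonal entries positive: (-3, 3), (1, 3). Count: 2.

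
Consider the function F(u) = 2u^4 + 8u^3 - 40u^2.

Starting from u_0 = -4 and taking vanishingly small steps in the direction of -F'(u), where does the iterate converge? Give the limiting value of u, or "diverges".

-5

F'(u) = 8u(u - 2)(u + 5), so F'(-4) = 192.
Gradient descent moves in the -F' direction, i.e. u is decreasing.
The nearest critical point in that direction is u = -5, where F'' = 280 > 0 (a local minimum). The iterate converges there.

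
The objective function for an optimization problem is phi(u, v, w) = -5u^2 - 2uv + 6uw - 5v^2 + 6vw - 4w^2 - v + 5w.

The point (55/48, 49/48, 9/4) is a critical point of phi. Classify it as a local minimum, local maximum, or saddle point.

The Hessian is constant: H = [[-10, -2, 6], [-2, -10, 6], [6, 6, -8]].
Leading principal minors: Δ₁ = -10, Δ₂ = 96, Δ₃ = -192.
The minors alternate sign starting negative (−, +, −), so H is negative definite: a local maximum.

local maximum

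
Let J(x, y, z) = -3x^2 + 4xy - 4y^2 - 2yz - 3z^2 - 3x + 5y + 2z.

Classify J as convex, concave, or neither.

J is quadratic, so its Hessian is the constant matrix H = [[-6, 4, 0], [4, -8, -2], [0, -2, -6]].
Leading principal minors: -6, 32, -168.
Signs alternate −, +, − ⇒ H ≺ 0 ⇒ concave.

concave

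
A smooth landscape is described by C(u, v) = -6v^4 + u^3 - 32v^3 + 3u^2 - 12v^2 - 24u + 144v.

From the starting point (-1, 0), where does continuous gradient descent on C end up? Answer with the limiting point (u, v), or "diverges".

C is separable, so gradient descent decouples: u follows -∂C/∂u, v follows -∂C/∂v.
∂C/∂u = 3(u - 2)(u + 4); at u=-1 this is -27, so u increases.
∂C/∂v = -24(v - 1)(v + 2)(v + 3); at v=0 this is 144, so v decreases.
u converges to its nearest critical value 2 (a local min of the u-part); v converges to -2. The iterate converges to (2, -2).

(2, -2)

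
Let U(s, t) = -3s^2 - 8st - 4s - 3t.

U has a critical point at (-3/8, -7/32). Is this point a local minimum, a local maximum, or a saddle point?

saddle point

The Hessian of U is constant: H = [[-6, -8], [-8, 0]].
det(H) = (-6)·0 − (-8)² = -64.
Since det(H) < 0, H is indefinite and the critical point is a saddle point.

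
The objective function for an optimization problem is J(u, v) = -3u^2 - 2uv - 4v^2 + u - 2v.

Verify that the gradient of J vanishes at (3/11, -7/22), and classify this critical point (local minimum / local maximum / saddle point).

local maximum

∇J = (-6u - 2v + 1, -2u - 8v - 2); substituting (3/11, -7/22) gives ∇J = (0, 0), so (3/11, -7/22) is indeed a critical point.
The Hessian of J is constant: H = [[-6, -2], [-2, -8]].
det(H) = (-6)·(-8) − (-2)² = 44.
det(H) > 0 and tr(H) = -14 < 0, so H is negative definite and the point is a local maximum.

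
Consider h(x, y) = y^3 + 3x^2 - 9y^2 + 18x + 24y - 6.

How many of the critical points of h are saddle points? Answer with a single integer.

1

h separates as a function of x plus a function of y, so ∇h=0 decouples.
∂h/∂x = 6(x + 3) = 0 at x ∈ {-3}; ∂h/∂y = 3(y - 4)(y - 2) = 0 at y ∈ {2, 4}.
The Hessian is diagonal: diag(h_xx, h_yy). Second derivatives: h_xx(-3)=6; h_yy(2)=-6, h_yy(4)=6.
Saddle points occur where the two diagonal entries have opposite signs: (-3, 2). Count: 1.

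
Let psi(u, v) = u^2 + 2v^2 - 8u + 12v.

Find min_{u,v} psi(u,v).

psi(u,v) separates as P(u) + Q(v), so its minimum is min P + min Q.
P'(u) = 2u - 8 vanishes at u ∈ {4}; Q'(v) = 4v + 12 vanishes at v ∈ {-3}.
Local minima of P (where P''>0): P(4)=-16. Local minima of Q: Q(-3)=-18.
So the global minimum of psi is P(4) + Q(-3) = -16 − 18 = -34, attained at (4, -3).

-34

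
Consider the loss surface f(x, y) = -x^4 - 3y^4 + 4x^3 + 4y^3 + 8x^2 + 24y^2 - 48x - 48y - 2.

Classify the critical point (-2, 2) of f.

The mixed partial ∂²f/∂x∂y is 0, so the Hessian at any point is diag(f_xx, f_yy) = diag(4(-3x^2 + 6x + 4), 12(-3y^2 + 2y + 4)).
At (-2, 2): H = diag(-80, -48).
Both eigenvalues are negative, so H is negative definite: a local maximum.

local maximum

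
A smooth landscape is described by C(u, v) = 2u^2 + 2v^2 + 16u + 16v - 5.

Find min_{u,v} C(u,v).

-69

C(u,v) separates as P(u) + Q(v) − 5, so its minimum is min P + min Q − 5.
P'(u) = 4u + 16 vanishes at u ∈ {-4}; Q'(v) = 4v + 16 vanishes at v ∈ {-4}.
Local minima of P (where P''>0): P(-4)=-32. Local minima of Q: Q(-4)=-32.
So the global minimum of C is P(-4) + Q(-4) − 5 = -32 − 32 − 5 = -69, attained at (-4, -4).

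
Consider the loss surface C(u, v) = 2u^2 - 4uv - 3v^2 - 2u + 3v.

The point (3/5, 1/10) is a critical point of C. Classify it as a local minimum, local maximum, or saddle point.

The Hessian of C is constant: H = [[4, -4], [-4, -6]].
det(H) = 4·(-6) − (-4)² = -40.
Since det(H) < 0, H is indefinite and the critical point is a saddle point.

saddle point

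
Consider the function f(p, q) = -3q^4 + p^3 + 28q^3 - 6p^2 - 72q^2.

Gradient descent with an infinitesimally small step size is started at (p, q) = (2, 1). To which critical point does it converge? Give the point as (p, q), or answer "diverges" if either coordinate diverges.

f is separable, so gradient descent decouples: p follows -∂f/∂p, q follows -∂f/∂q.
∂f/∂p = 3p(p - 4); at p=2 this is -12, so p increases.
∂f/∂q = -12q(q - 4)(q - 3); at q=1 this is -72, so q increases.
p converges to its nearest critical value 4 (a local min of the p-part); q converges to 3. The iterate converges to (4, 3).

(4, 3)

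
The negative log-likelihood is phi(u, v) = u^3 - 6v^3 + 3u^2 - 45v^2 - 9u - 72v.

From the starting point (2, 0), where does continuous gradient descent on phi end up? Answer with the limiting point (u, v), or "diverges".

diverges

phi is separable, so gradient descent decouples: u follows -∂phi/∂u, v follows -∂phi/∂v.
∂phi/∂u = 3(u - 1)(u + 3); at u=2 this is 15, so u decreases.
∂phi/∂v = -18(v + 1)(v + 4); at v=0 this is -72, so v increases.
The v-coordinate has no critical point in that direction and runs off to infinity.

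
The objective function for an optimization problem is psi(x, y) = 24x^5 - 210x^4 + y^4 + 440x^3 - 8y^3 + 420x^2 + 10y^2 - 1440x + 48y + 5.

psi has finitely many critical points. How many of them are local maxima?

2

psi separates as a function of x plus a function of y, so ∇psi=0 decouples.
∂psi/∂x = 120(x - 4)(x - 3)(x - 1)(x + 1) = 0 at x ∈ {-1, 1, 3, 4}; ∂psi/∂y = 4(y - 4)(y - 3)(y + 1) = 0 at y ∈ {-1, 3, 4}.
The Hessian is diagonal: diag(psi_xx, psi_yy). Second derivatives: psi_xx(-1)=-4800, psi_xx(1)=1440, psi_xx(3)=-960, psi_xx(4)=1800; psi_yy(-1)=80, psi_yy(3)=-16, psi_yy(4)=20.
Local maxima occur where both diagonal entries negative: (-1, 3), (3, 3). Count: 2.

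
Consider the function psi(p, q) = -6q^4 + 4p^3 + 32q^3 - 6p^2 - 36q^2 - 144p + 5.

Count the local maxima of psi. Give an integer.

2

psi separates as a function of p plus a function of q, so ∇psi=0 decouples.
∂psi/∂p = 12(p - 4)(p + 3) = 0 at p ∈ {-3, 4}; ∂psi/∂q = -24q(q - 3)(q - 1) = 0 at q ∈ {0, 1, 3}.
The Hessian is diagonal: diag(psi_pp, psi_qq). Second derivatives: psi_pp(-3)=-84, psi_pp(4)=84; psi_qq(0)=-72, psi_qq(1)=48, psi_qq(3)=-144.
Local maxima occur where both diagonal entries negative: (-3, 0), (-3, 3). Count: 2.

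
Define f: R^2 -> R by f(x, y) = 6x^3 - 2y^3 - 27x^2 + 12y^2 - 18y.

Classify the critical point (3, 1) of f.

The mixed partial ∂²f/∂x∂y is 0, so the Hessian at any point is diag(f_xx, f_yy) = diag(18(2x - 3), 12(-y + 2)).
At (3, 1): H = diag(54, 12).
Both eigenvalues are positive, so H is positive definite: a local minimum.

local minimum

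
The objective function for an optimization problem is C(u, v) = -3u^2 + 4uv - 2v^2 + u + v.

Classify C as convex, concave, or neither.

concave

C is quadratic, so its Hessian is the constant matrix H = [[-6, 4], [4, -4]].
det(H) = 8, tr(H) = -10.
det(H) > 0 and tr(H) < 0, so H is negative definite everywhere: concave.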